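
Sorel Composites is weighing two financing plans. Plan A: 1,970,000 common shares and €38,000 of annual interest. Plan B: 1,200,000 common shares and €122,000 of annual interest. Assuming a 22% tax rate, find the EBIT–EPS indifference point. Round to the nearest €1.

€252,909

At indifference, (EBIT − 38,000)(1 − t)/1,970,000 = (EBIT − 122,000)(1 − t)/1,200,000.
The (1 − t) factor cancels: (EBIT − 38,000) × 1,200,000 = (EBIT − 122,000) × 1,970,000.
Solving, EBIT = (122,000·1,970,000 − 38,000·1,200,000) / (1,970,000 − 1,200,000) = 194,740,000,000 / 770,000 = 252,909.09.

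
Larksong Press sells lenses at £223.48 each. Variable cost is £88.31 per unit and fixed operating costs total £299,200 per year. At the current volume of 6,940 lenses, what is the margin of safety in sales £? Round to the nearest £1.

Contribution margin per unit = £223.48 − £88.31 = £135.17. Break-even units = £299,200 ÷ £135.17 = 2,213.51; break-even revenue = 2,213.51 × £223.48 = £494,674.97.
Actual sales revenue = 6,940 × £223.48 = £1,550,951.20.
Margin of safety = £1,550,951.20 − £494,674.97 = £1,056,276.

£1,056,276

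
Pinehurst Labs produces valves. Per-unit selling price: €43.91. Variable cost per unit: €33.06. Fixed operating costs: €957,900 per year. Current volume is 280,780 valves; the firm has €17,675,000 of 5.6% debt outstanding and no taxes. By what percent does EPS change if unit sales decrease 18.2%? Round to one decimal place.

-50.5%

Total contribution margin = 280,780 × €10.85 = €3,046,463.00.
Subtracting fixed costs: EBIT = €3,046,463.00 − €957,900 = €2,088,563.00.
Interest = €989,800.00, so EBIT − I = €1,098,763.00.
DCL = total CM / (EBIT − I) = €3,046,463.00 / €1,098,763.00 = 2.7726.
EPS therefore changes by 2.7726 × (-18.2%) = -50.5%.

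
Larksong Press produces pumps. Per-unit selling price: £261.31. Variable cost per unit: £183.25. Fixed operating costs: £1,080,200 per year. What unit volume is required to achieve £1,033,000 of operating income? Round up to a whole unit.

27,072 pumps

Contribution margin per unit = £261.31 − £183.25 = £78.06.
Need Q such that Q × £78.06 − £1,080,200 = £1,033,000, i.e. Q = £2,113,200 / £78.06 = 27,071.48 → 27,072.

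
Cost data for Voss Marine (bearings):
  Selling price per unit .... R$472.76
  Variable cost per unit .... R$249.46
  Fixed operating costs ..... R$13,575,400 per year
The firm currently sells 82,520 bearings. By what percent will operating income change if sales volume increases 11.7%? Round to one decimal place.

+44.4%

At 82,520 units, contribution = 82,520 × R$223.30 = R$18,426,716.00.
Operating income = contribution − fixed costs = R$18,426,716.00 − R$13,575,400 = R$4,851,316.00.
So DOL = total CM / EBIT = R$18,426,716.00 / R$4,851,316.00 = 3.7983.
%ΔEBIT = DOL × %ΔSales = 3.7983 × +11.7% = +44.4%.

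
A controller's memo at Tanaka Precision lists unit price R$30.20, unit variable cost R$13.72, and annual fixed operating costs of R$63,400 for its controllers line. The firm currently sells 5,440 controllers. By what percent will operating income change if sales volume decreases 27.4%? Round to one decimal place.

Contribution at this volume is 5,440 × R$16.48 = R$89,651.20.
EBIT = R$89,651.20 − R$63,400 = R$26,251.20.
Degree of operating leverage = R$89,651.20 / R$26,251.20 = 3.4151.
%ΔEBIT = DOL × %ΔSales = 3.4151 × -27.4% = -93.6%.

-93.6%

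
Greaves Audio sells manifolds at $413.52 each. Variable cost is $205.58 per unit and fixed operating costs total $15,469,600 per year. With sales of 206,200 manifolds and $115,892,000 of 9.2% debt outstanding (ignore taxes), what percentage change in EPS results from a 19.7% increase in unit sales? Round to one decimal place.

Total contribution margin = 206,200 × $207.94 = $42,877,228.00.
EBIT = $42,877,228.00 − $15,469,600 = $27,407,628.00.
After interest of $10,662,064.00, pre-tax earnings = $16,745,564.00.
DCL = total CM / (EBIT − I) = $42,877,228.00 / $16,745,564.00 = 2.5605.
EPS therefore changes by 2.5605 × (+19.7%) = +50.4%.

+50.4%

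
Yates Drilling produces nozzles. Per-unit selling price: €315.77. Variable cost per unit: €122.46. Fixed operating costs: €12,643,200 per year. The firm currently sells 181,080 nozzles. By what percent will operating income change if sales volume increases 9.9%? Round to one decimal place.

Total contribution margin = 181,080 × €193.31 = €35,004,574.80.
Subtracting fixed costs: EBIT = €35,004,574.80 − €12,643,200 = €22,361,374.80.
Degree of operating leverage = €35,004,574.80 / €22,361,374.80 = 1.5654.
So EBIT moves 1.5654 × (+9.9%) = +15.5%.

+15.5%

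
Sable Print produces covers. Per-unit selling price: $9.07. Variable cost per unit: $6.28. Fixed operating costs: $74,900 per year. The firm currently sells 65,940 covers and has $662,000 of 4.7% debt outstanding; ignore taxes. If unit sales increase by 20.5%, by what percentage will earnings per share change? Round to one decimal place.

At 65,940 units, contribution = 65,940 × $2.79 = $183,972.60.
Operating income = contribution − fixed costs = $183,972.60 − $74,900 = $109,072.60.
After interest of $31,114.00, pre-tax earnings = $77,958.60.
DCL = total CM / (EBIT − I) = $183,972.60 / $77,958.60 = 2.3599.
%ΔEPS = DCL × %ΔSales = 2.3599 × +20.5% = +48.4%.

+48.4%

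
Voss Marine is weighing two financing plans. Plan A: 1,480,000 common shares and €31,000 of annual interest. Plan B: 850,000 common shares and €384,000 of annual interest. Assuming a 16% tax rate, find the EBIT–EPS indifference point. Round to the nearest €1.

At indifference, (EBIT − 31,000)(1 − t)/1,480,000 = (EBIT − 384,000)(1 − t)/850,000.
Cancelling (1 − t) and cross-multiplying: 850,000·(EBIT − 31,000) = 1,480,000·(EBIT − 384,000).
Solving, EBIT = (384,000·1,480,000 − 31,000·850,000) / (1,480,000 − 850,000) = 541,970,000,000 / 630,000 = 860,269.84.

€860,270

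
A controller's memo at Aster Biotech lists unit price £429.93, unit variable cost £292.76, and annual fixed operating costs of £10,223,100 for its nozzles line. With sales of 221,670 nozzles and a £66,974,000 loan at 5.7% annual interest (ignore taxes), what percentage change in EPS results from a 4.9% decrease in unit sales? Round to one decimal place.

Total contribution margin = 221,670 × £137.17 = £30,406,473.90.
Subtracting fixed costs: EBIT = £30,406,473.90 − £10,223,100 = £20,183,373.90.
Interest = £3,817,518.00, so EBIT − I = £16,365,855.90.
DCL = total CM / (EBIT − I) = £30,406,473.90 / £16,365,855.90 = 1.8579.
%ΔEPS = DCL × %ΔSales = 1.8579 × -4.9% = -9.1%.

-9.1%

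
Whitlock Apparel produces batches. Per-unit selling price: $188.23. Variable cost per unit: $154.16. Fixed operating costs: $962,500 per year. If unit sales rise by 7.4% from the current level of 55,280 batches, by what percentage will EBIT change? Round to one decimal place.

At 55,280 units, contribution = 55,280 × $34.07 = $1,883,389.60.
Subtracting fixed costs: EBIT = $1,883,389.60 − $962,500 = $920,889.60.
So DOL = total CM / EBIT = $1,883,389.60 / $920,889.60 = 2.0452.
%ΔEBIT = DOL × %ΔSales = 2.0452 × +7.4% = +15.1%.

+15.1%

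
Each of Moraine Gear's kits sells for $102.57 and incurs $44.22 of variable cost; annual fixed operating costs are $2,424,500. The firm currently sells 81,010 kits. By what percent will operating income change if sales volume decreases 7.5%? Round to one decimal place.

-15.4%

At 81,010 units, contribution = 81,010 × $58.35 = $4,726,933.50.
Operating income = contribution − fixed costs = $4,726,933.50 − $2,424,500 = $2,302,433.50.
So DOL = total CM / EBIT = $4,726,933.50 / $2,302,433.50 = 2.0530.
So EBIT moves 2.0530 × (-7.5%) = -15.4%.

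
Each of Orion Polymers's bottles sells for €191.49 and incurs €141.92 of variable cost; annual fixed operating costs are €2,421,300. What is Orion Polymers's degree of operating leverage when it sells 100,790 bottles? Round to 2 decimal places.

1.94

Contribution at this volume is 100,790 × €49.57 = €4,996,160.30.
Subtracting fixed costs: EBIT = €4,996,160.30 − €2,421,300 = €2,574,860.30.
So DOL = total CM / EBIT = €4,996,160.30 / €2,574,860.30 = 1.9404.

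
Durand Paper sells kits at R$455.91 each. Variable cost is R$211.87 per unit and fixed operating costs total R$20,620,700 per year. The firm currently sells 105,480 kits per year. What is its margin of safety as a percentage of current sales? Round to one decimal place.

19.9%

Unit CM = price − variable cost = R$455.91 − R$211.87 = R$244.04. Break-even units = R$20,620,700 ÷ R$244.04 = 84,497.21; break-even revenue = 84,497.21 × R$455.91 = R$38,523,124.64.
Actual sales revenue = 105,480 × R$455.91 = R$48,089,386.80.
Margin of safety = (R$48,089,386.80 − R$38,523,124.64) ÷ R$48,089,386.80 = 19.9%.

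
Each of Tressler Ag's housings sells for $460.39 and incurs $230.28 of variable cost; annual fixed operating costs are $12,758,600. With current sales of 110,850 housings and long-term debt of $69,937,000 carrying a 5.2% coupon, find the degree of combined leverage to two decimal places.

At 110,850 units, contribution = 110,850 × $230.11 = $25,507,693.50.
Subtracting fixed costs: EBIT = $25,507,693.50 − $12,758,600 = $12,749,093.50. Interest = $3,636,724.00.
DOL = $25,507,693.50 ÷ $12,749,093.50 = 2.0007; DFL = $12,749,093.50 ÷ $9,112,369.50 = 1.3991.
Combined leverage = 2.0007 × 1.3991 = 2.7992.

2.80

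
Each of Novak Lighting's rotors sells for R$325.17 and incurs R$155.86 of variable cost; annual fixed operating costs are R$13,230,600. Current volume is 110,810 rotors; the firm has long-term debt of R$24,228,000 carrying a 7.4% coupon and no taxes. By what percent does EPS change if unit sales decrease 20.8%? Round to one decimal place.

-104.4%

At 110,810 units, contribution = 110,810 × R$169.31 = R$18,761,241.10.
EBIT = R$18,761,241.10 − R$13,230,600 = R$5,530,641.10.
After interest of R$1,792,872.00, pre-tax earnings = R$3,737,769.10.
Degree of combined leverage = contribution ÷ (EBIT − I) = R$18,761,241.10 ÷ R$3,737,769.10 = 5.0194.
%ΔEPS = DCL × %ΔSales = 5.0194 × -20.8% = -104.4%.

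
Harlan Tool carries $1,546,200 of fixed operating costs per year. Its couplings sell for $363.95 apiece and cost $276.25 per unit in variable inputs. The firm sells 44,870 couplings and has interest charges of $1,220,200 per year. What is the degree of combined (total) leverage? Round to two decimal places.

Total contribution margin = 44,870 × $87.70 = $3,935,099.00.
Subtracting fixed costs: EBIT = $3,935,099.00 − $1,546,200 = $2,388,899.00. Interest = $1,220,200.00, so EBIT − I = $1,168,699.00.
DCL = contribution ÷ (EBIT − I) = $3,935,099.00 ÷ $1,168,699.00 = 3.3671.

3.37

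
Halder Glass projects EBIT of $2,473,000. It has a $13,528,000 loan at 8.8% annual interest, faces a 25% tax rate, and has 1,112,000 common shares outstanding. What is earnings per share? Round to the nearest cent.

$0.87

Interest = $1,190,464.00, so EBT = $2,473,000 − $1,190,464.00 = $1,282,536.00.
After tax at 25%: net income = $1,282,536.00 × 0.75 = $961,902.00.
Per share: $961,902.00 / 1,112,000 shares = $0.87.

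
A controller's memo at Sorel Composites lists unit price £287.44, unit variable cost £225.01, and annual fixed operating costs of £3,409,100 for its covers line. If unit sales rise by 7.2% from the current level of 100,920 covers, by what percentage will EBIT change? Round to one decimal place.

+15.7%

Contribution at this volume is 100,920 × £62.43 = £6,300,435.60.
Operating income = contribution − fixed costs = £6,300,435.60 − £3,409,100 = £2,891,335.60.
DOL = contribution ÷ EBIT = £6,300,435.60 ÷ £2,891,335.60 = 2.1791.
Operating income changes by 2.1791 × +7.2% = +15.7%.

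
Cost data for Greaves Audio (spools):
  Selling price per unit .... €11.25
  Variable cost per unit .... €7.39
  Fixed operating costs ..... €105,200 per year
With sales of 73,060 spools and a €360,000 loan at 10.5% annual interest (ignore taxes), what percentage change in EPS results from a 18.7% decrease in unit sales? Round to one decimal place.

At 73,060 units, contribution = 73,060 × €3.86 = €282,011.60.
EBIT = €282,011.60 − €105,200 = €176,811.60.
Interest = €37,800.00, so EBIT − I = €139,011.60.
Degree of combined leverage = contribution ÷ (EBIT − I) = €282,011.60 ÷ €139,011.60 = 2.0287.
%ΔEPS = DCL × %ΔSales = 2.0287 × -18.7% = -37.9%.

-37.9%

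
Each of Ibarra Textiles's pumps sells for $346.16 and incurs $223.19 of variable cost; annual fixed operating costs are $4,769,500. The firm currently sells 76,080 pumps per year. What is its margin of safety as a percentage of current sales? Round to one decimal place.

Contribution margin per unit = $346.16 − $223.19 = $122.97. Break-even units = $4,769,500 ÷ $122.97 = 38,785.88; break-even revenue = 38,785.88 × $346.16 = $13,426,121.17.
Current sales = 76,080 × $346.16 = $26,335,852.80.
Margin of safety = ($26,335,852.80 − $13,426,121.17) ÷ $26,335,852.80 = 49.0%.

49.0%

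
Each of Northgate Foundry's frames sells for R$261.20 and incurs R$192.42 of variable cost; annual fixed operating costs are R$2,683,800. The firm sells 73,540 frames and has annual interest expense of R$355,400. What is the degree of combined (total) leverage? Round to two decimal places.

Total contribution margin = 73,540 × R$68.78 = R$5,058,081.20.
EBIT = R$5,058,081.20 − R$2,683,800 = R$2,374,281.20. Interest = R$355,400.00, so EBIT − I = R$2,018,881.20.
DCL = contribution ÷ (EBIT − I) = R$5,058,081.20 ÷ R$2,018,881.20 = 2.5054.

2.51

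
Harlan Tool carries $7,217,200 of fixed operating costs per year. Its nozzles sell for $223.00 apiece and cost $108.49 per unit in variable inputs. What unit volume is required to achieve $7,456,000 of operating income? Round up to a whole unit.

Each unit contributes $223.00 − $108.49 = $114.51.
Need Q such that Q × $114.51 − $7,217,200 = $7,456,000, i.e. Q = $14,673,200 / $114.51 = 128,139.03 → 128,140.

128,140 nozzles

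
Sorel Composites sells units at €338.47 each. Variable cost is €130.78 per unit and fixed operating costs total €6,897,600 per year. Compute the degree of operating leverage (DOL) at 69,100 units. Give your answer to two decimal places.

At 69,100 units, contribution = 69,100 × €207.69 = €14,351,379.00.
Subtracting fixed costs: EBIT = €14,351,379.00 − €6,897,600 = €7,453,779.00.
DOL = contribution ÷ EBIT = €14,351,379.00 ÷ €7,453,779.00 = 1.9254.

1.93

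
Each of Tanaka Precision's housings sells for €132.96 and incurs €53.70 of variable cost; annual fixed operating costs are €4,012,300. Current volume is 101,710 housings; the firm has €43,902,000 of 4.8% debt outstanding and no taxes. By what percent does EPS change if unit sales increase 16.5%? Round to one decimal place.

Total contribution margin = 101,710 × €79.26 = €8,061,534.60.
Operating income = contribution − fixed costs = €8,061,534.60 − €4,012,300 = €4,049,234.60.
Interest = €2,107,296.00, so EBIT − I = €1,941,938.60.
DCL = total CM / (EBIT − I) = €8,061,534.60 / €1,941,938.60 = 4.1513.
EPS therefore changes by 4.1513 × (+16.5%) = +68.5%.

+68.5%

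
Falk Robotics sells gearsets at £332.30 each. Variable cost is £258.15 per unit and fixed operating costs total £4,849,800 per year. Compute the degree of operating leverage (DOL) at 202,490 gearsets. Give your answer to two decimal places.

At 202,490 units, contribution = 202,490 × £74.15 = £15,014,633.50.
Operating income = contribution − fixed costs = £15,014,633.50 − £4,849,800 = £10,164,833.50.
So DOL = total CM / EBIT = £15,014,633.50 / £10,164,833.50 = 1.4771.

1.48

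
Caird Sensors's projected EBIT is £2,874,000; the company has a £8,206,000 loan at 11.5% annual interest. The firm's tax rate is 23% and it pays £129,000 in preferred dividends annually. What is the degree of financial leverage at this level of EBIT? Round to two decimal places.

Interest = £943,690.00.
Preferred dividends grossed up pre-tax: £129,000 / (1 − 0.23) = £167,532.47.
DFL = EBIT ÷ [EBIT − I − D_p/(1−t)] = £2,874,000 ÷ [£2,874,000 − £943,690.00 − £167,532.47] = £2,874,000 ÷ £1,762,777.53 = 1.6304.

1.63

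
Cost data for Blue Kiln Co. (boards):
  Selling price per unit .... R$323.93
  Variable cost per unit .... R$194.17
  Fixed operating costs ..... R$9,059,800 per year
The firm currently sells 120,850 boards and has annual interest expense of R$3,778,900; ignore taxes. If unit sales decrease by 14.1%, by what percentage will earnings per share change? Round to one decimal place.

Total contribution margin = 120,850 × R$129.76 = R$15,681,496.00.
Operating income = contribution − fixed costs = R$15,681,496.00 − R$9,059,800 = R$6,621,696.00.
After interest of R$3,778,900.00, pre-tax earnings = R$2,842,796.00.
DCL = total CM / (EBIT − I) = R$15,681,496.00 / R$2,842,796.00 = 5.5162.
%ΔEPS = DCL × %ΔSales = 5.5162 × -14.1% = -77.8%.

-77.8%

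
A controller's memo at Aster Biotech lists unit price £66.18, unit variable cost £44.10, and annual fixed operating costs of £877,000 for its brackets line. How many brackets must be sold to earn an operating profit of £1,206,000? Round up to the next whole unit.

Unit CM = price − variable cost = £66.18 − £44.10 = £22.08.
Required volume = (fixed costs + target profit) ÷ CM = (£877,000 + £1,206,000) ÷ £22.08 = 94,338.77, so 94,339 brackets.

94,339 brackets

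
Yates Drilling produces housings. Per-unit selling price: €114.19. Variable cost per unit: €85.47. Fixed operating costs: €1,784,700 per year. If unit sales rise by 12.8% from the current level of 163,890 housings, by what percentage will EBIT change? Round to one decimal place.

Total contribution margin = 163,890 × €28.72 = €4,706,920.80.
EBIT = €4,706,920.80 − €1,784,700 = €2,922,220.80.
So DOL = total CM / EBIT = €4,706,920.80 / €2,922,220.80 = 1.6107.
So EBIT moves 1.6107 × (+12.8%) = +20.6%.

+20.6%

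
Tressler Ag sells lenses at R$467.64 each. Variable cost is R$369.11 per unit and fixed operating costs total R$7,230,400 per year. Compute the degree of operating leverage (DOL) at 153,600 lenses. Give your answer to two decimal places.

1.91

Contribution at this volume is 153,600 × R$98.53 = R$15,134,208.00.
Operating income = contribution − fixed costs = R$15,134,208.00 − R$7,230,400 = R$7,903,808.00.
Degree of operating leverage = R$15,134,208.00 / R$7,903,808.00 = 1.9148.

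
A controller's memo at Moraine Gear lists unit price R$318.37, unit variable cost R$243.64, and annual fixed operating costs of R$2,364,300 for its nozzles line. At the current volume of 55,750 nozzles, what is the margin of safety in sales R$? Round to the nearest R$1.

Unit CM = price − variable cost = R$318.37 − R$243.64 = R$74.73. Break-even units = R$2,364,300 ÷ R$74.73 = 31,637.90; break-even revenue = 31,637.90 × R$318.37 = R$10,072,557.09.
Actual sales revenue = 55,750 × R$318.37 = R$17,749,127.50.
Margin of safety = R$17,749,127.50 − R$10,072,557.09 = R$7,676,570.

R$7,676,570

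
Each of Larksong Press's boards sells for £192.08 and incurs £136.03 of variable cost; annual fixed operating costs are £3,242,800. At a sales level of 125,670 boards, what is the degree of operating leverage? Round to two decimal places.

Total contribution margin = 125,670 × £56.05 = £7,043,803.50.
Subtracting fixed costs: EBIT = £7,043,803.50 − £3,242,800 = £3,801,003.50.
DOL = contribution ÷ EBIT = £7,043,803.50 ÷ £3,801,003.50 = 1.8531.

1.85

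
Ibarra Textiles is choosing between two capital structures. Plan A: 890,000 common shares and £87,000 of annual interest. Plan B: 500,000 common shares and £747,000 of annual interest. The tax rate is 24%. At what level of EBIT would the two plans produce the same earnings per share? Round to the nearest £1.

Set EPS_A = EPS_B: (EBIT − £87,000)(1 − 0.24) ÷ 890,000 = (EBIT − £747,000)(1 − 0.24) ÷ 500,000.
Cancelling (1 − t) and cross-multiplying: 500,000·(EBIT − 87,000) = 890,000·(EBIT − 747,000).
EBIT × (890,000 − 500,000) = 747,000 × 890,000 − 87,000 × 500,000 = 621,330,000,000, so EBIT = 621,330,000,000 ÷ 390,000 = 1,593,153.85.

£1,593,154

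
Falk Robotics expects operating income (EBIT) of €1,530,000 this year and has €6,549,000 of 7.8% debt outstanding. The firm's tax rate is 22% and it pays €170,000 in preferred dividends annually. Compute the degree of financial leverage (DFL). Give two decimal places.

Interest = €510,822.00.
Preferred dividends grossed up pre-tax: €170,000 / (1 − 0.22) = €217,948.72.
DFL = EBIT ÷ [EBIT − I − D_p/(1−t)] = €1,530,000 ÷ [€1,530,000 − €510,822.00 − €217,948.72] = €1,530,000 ÷ €801,229.28 = 1.9096.

1.91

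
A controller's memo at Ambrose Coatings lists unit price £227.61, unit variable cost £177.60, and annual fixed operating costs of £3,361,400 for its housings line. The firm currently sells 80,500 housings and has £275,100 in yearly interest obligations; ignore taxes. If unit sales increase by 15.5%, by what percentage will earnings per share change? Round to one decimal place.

+160.3%

Total contribution margin = 80,500 × £50.01 = £4,025,805.00.
Subtracting fixed costs: EBIT = £4,025,805.00 − £3,361,400 = £664,405.00.
Interest = £275,100.00, so EBIT − I = £389,305.00.
DCL = total CM / (EBIT − I) = £4,025,805.00 / £389,305.00 = 10.3410.
%ΔEPS = DCL × %ΔSales = 10.3410 × +15.5% = +160.3%.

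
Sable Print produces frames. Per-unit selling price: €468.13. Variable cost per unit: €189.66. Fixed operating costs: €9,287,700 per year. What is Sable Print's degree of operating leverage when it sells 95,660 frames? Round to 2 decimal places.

At 95,660 units, contribution = 95,660 × €278.47 = €26,638,440.20.
EBIT = €26,638,440.20 − €9,287,700 = €17,350,740.20.
DOL = contribution ÷ EBIT = €26,638,440.20 ÷ €17,350,740.20 = 1.5353.

1.54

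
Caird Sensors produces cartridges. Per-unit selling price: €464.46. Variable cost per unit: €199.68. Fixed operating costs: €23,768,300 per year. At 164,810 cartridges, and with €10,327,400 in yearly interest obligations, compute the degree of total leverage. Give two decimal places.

4.57

At 164,810 units, contribution = 164,810 × €264.78 = €43,638,391.80.
Operating income = contribution − fixed costs = €43,638,391.80 − €23,768,300 = €19,870,091.80. Interest = €10,327,400.00, so EBIT − I = €9,542,691.80.
DCL = contribution ÷ (EBIT − I) = €43,638,391.80 ÷ €9,542,691.80 = 4.5730.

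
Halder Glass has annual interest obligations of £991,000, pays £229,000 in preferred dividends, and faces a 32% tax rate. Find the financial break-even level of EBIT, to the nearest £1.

£1,327,765

Preferred dividends are paid after tax, so their pre-tax equivalent is £229,000 ÷ (1 − 0.32) = £336,764.71.
EPS = 0 when EBIT covers interest plus the pre-tax preferred burden: £991,000 + £336,764.71 = £1,327,764.71.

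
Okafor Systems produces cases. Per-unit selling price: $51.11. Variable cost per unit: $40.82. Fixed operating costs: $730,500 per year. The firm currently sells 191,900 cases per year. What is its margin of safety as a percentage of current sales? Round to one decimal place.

63.0%

Each unit contributes $51.11 − $40.82 = $10.29. Break-even units = $730,500 ÷ $10.29 = 70,991.25; break-even revenue = 70,991.25 × $51.11 = $3,628,362.97.
Actual sales revenue = 191,900 × $51.11 = $9,808,009.00.
Margin of safety = ($9,808,009.00 − $3,628,362.97) ÷ $9,808,009.00 = 63.0%.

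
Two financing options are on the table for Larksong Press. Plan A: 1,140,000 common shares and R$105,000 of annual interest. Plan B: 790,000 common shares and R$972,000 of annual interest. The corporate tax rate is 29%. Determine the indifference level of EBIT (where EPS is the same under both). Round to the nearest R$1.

At indifference, (EBIT − 105,000)(1 − t)/1,140,000 = (EBIT − 972,000)(1 − t)/790,000.
Cancelling (1 − t) and cross-multiplying: 790,000·(EBIT − 105,000) = 1,140,000·(EBIT − 972,000).
EBIT × (1,140,000 − 790,000) = 972,000 × 1,140,000 − 105,000 × 790,000 = 1,025,130,000,000, so EBIT = 1,025,130,000,000 ÷ 350,000 = 2,928,942.86.

R$2,928,943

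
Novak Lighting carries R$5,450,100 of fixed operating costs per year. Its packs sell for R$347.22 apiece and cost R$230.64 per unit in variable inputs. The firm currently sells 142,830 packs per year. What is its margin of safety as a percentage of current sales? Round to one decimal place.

67.3%

Contribution margin per unit = R$347.22 − R$230.64 = R$116.58. Break-even units = R$5,450,100 ÷ R$116.58 = 46,749.87; break-even revenue = 46,749.87 × R$347.22 = R$16,232,490.32.
Current sales = 142,830 × R$347.22 = R$49,593,432.60.
Margin of safety = (R$49,593,432.60 − R$16,232,490.32) ÷ R$49,593,432.60 = 67.3%.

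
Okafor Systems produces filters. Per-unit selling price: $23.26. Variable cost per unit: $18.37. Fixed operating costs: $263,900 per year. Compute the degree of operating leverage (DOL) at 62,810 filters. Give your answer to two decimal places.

7.10

Total contribution margin = 62,810 × $4.89 = $307,140.90.
EBIT = $307,140.90 − $263,900 = $43,240.90.
Degree of operating leverage = $307,140.90 / $43,240.90 = 7.1030.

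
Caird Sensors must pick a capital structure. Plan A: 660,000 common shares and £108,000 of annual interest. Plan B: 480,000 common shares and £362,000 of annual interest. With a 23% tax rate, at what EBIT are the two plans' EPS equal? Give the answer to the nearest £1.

£1,039,333

Set EPS_A = EPS_B: (EBIT − £108,000)(1 − 0.23) ÷ 660,000 = (EBIT − £362,000)(1 − 0.23) ÷ 480,000.
The (1 − t) factor cancels: (EBIT − 108,000) × 480,000 = (EBIT − 362,000) × 660,000.
EBIT × (660,000 − 480,000) = 362,000 × 660,000 − 108,000 × 480,000 = 187,080,000,000, so EBIT = 187,080,000,000 ÷ 180,000 = 1,039,333.33.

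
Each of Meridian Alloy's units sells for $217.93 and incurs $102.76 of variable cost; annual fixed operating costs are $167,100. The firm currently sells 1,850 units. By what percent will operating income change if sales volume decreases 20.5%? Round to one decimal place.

-95.0%

Contribution at this volume is 1,850 × $115.17 = $213,064.50.
Operating income = contribution − fixed costs = $213,064.50 − $167,100 = $45,964.50.
Degree of operating leverage = $213,064.50 / $45,964.50 = 4.6354.
So EBIT moves 4.6354 × (-20.5%) = -95.0%.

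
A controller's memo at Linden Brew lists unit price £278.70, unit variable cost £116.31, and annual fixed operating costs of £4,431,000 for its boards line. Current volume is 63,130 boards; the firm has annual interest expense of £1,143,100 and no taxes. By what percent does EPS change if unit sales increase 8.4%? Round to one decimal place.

Total contribution margin = 63,130 × £162.39 = £10,251,680.70.
Operating income = contribution − fixed costs = £10,251,680.70 − £4,431,000 = £5,820,680.70.
After interest of £1,143,100.00, pre-tax earnings = £4,677,580.70.
Degree of combined leverage = contribution ÷ (EBIT − I) = £10,251,680.70 ÷ £4,677,580.70 = 2.1917.
EPS therefore changes by 2.1917 × (+8.4%) = +18.4%.

+18.4%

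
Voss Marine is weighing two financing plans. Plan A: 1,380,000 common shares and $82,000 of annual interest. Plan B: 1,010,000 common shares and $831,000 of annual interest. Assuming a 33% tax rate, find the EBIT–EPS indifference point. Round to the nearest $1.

Set EPS_A = EPS_B: (EBIT − $82,000)(1 − 0.33) ÷ 1,380,000 = (EBIT − $831,000)(1 − 0.33) ÷ 1,010,000.
The (1 − t) factor cancels: (EBIT − 82,000) × 1,010,000 = (EBIT − 831,000) × 1,380,000.
EBIT × (1,380,000 − 1,010,000) = 831,000 × 1,380,000 − 82,000 × 1,010,000 = 1,063,960,000,000, so EBIT = 1,063,960,000,000 ÷ 370,000 = 2,875,567.57.

$2,875,568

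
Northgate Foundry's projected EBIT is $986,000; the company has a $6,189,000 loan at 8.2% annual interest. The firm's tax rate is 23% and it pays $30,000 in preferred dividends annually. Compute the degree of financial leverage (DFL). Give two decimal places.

Interest = $507,498.00.
Preferred dividends grossed up pre-tax: $30,000 / (1 − 0.23) = $38,961.04.
DFL = EBIT ÷ [EBIT − I − D_p/(1−t)] = $986,000 ÷ [$986,000 − $507,498.00 − $38,961.04] = $986,000 ÷ $439,540.96 = 2.2432.

2.24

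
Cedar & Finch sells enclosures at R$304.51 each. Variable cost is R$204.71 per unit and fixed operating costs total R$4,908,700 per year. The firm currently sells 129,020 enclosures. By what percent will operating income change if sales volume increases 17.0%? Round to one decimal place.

+27.5%

At 129,020 units, contribution = 129,020 × R$99.80 = R$12,876,196.00.
Subtracting fixed costs: EBIT = R$12,876,196.00 − R$4,908,700 = R$7,967,496.00.
So DOL = total CM / EBIT = R$12,876,196.00 / R$7,967,496.00 = 1.6161.
%ΔEBIT = DOL × %ΔSales = 1.6161 × +17.0% = +27.5%.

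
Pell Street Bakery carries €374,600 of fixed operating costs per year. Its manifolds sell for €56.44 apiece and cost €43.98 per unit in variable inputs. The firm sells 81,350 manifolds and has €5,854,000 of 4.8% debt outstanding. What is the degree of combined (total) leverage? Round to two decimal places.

2.83

At 81,350 units, contribution = 81,350 × €12.46 = €1,013,621.00.
Subtracting fixed costs: EBIT = €1,013,621.00 − €374,600 = €639,021.00. Interest = €280,992.00.
DOL = €1,013,621.00 ÷ €639,021.00 = 1.5862; DFL = €639,021.00 ÷ €358,029.00 = 1.7848.
Combined leverage = 1.5862 × 1.7848 = 2.8310.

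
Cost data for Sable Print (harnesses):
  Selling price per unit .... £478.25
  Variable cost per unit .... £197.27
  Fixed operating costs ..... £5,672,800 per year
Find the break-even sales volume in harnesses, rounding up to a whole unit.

Contribution margin per unit = £478.25 − £197.27 = £280.98.
Units to break even: £5,672,800 ÷ £280.98 = 20,189.34, rounded up to 20,190.

20,190 harnesses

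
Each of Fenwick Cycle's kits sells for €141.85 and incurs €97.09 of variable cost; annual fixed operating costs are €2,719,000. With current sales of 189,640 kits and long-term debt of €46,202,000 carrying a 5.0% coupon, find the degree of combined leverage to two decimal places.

2.45

Total contribution margin = 189,640 × €44.76 = €8,488,286.40.
EBIT = €8,488,286.40 − €2,719,000 = €5,769,286.40. Interest = €2,310,100.00, so EBIT − I = €3,459,186.40.
Degree of total leverage = total CM / (EBIT − interest) = €8,488,286.40 / €3,459,186.40 = 2.4538.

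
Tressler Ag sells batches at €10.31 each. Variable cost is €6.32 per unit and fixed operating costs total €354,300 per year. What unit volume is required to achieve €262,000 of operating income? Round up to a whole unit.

154,462 batches

Contribution margin per unit = €10.31 − €6.32 = €3.99.
Units = (FC + target) / CM = (€354,300 + €262,000) / €3.99 = 154,461.15, so 154,462 batches.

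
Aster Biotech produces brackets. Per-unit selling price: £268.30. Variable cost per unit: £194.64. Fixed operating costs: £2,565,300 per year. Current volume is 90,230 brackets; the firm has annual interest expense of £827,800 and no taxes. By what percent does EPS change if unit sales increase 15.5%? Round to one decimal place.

+31.7%

Contribution at this volume is 90,230 × £73.66 = £6,646,341.80.
Operating income = contribution − fixed costs = £6,646,341.80 − £2,565,300 = £4,081,041.80.
Interest = £827,800.00, so EBIT − I = £3,253,241.80.
DCL = total CM / (EBIT − I) = £6,646,341.80 / £3,253,241.80 = 2.0430.
%ΔEPS = DCL × %ΔSales = 2.0430 × +15.5% = +31.7%.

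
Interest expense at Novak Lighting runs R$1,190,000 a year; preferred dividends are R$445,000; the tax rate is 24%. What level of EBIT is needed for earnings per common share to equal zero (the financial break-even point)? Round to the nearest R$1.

R$1,775,526

Preferred dividends are paid after tax, so their pre-tax equivalent is R$445,000 ÷ (1 − 0.24) = R$585,526.32.
EPS = 0 when EBIT covers interest plus the pre-tax preferred burden: R$1,190,000 + R$585,526.32 = R$1,775,526.32.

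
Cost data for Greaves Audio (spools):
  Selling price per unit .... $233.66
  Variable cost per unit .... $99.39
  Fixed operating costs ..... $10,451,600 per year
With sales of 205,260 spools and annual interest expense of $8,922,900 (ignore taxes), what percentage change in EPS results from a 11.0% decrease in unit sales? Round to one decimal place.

-37.0%

At 205,260 units, contribution = 205,260 × $134.27 = $27,560,260.20.
Subtracting fixed costs: EBIT = $27,560,260.20 − $10,451,600 = $17,108,660.20.
Interest = $8,922,900.00, so EBIT − I = $8,185,760.20.
Degree of combined leverage = contribution ÷ (EBIT − I) = $27,560,260.20 ÷ $8,185,760.20 = 3.3669.
%ΔEPS = DCL × %ΔSales = 3.3669 × -11.0% = -37.0%.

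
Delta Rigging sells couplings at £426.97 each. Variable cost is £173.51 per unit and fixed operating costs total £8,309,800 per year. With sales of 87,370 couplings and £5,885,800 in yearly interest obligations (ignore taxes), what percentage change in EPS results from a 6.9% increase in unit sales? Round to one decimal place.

Total contribution margin = 87,370 × £253.46 = £22,144,800.20.
Subtracting fixed costs: EBIT = £22,144,800.20 − £8,309,800 = £13,835,000.20.
Interest = £5,885,800.00, so EBIT − I = £7,949,200.20.
Degree of combined leverage = contribution ÷ (EBIT − I) = £22,144,800.20 ÷ £7,949,200.20 = 2.7858.
%ΔEPS = DCL × %ΔSales = 2.7858 × +6.9% = +19.2%.

+19.2%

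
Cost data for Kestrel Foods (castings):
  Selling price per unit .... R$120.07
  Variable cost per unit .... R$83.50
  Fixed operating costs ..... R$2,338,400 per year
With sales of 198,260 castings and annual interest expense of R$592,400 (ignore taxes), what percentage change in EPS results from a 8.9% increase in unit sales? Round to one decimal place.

Total contribution margin = 198,260 × R$36.57 = R$7,250,368.20.
Subtracting fixed costs: EBIT = R$7,250,368.20 − R$2,338,400 = R$4,911,968.20.
Interest = R$592,400.00, so EBIT − I = R$4,319,568.20.
Degree of combined leverage = contribution ÷ (EBIT − I) = R$7,250,368.20 ÷ R$4,319,568.20 = 1.6785.
%ΔEPS = DCL × %ΔSales = 1.6785 × +8.9% = +14.9%.

+14.9%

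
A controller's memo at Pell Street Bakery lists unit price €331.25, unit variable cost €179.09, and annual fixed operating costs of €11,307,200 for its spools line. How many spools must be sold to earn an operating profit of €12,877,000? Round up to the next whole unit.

Unit CM = price − variable cost = €331.25 − €179.09 = €152.16.
Units = (FC + target) / CM = (€11,307,200 + €12,877,000) / €152.16 = 158,939.27, so 158,940 spools.

158,940 spools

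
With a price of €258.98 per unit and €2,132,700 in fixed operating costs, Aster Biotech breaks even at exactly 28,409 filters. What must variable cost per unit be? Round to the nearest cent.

€183.91

At break-even, FC = Q × (P − VC), so P − VC = €2,132,700 ÷ 28,409 = €75.0713.
Variable cost per unit = €258.98 − €75.0713 = €183.91.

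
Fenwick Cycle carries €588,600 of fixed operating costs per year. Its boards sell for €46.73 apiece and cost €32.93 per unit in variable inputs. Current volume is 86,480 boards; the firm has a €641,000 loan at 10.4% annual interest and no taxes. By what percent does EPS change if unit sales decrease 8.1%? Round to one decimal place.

Contribution at this volume is 86,480 × €13.80 = €1,193,424.00.
EBIT = €1,193,424.00 − €588,600 = €604,824.00.
After interest of €66,664.00, pre-tax earnings = €538,160.00.
Degree of combined leverage = contribution ÷ (EBIT − I) = €1,193,424.00 ÷ €538,160.00 = 2.2176.
%ΔEPS = DCL × %ΔSales = 2.2176 × -8.1% = -18.0%.

-18.0%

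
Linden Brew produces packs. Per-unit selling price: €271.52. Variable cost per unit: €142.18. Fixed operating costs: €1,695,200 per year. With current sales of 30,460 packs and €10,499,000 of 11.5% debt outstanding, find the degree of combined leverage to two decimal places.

3.80

At 30,460 units, contribution = 30,460 × €129.34 = €3,939,696.40.
EBIT = €3,939,696.40 − €1,695,200 = €2,244,496.40. Interest = €1,207,385.00.
DOL = €3,939,696.40 ÷ €2,244,496.40 = 1.7553; DFL = €2,244,496.40 ÷ €1,037,111.40 = 2.1642.
DCL = DOL × DFL = 1.7553 × 2.1642 = 3.7988.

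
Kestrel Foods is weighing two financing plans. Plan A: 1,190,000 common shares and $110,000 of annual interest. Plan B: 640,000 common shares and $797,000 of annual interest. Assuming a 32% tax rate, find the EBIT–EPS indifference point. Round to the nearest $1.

At indifference, (EBIT − 110,000)(1 − t)/1,190,000 = (EBIT − 797,000)(1 − t)/640,000.
Cancelling (1 − t) and cross-multiplying: 640,000·(EBIT − 110,000) = 1,190,000·(EBIT − 797,000).
EBIT × (1,190,000 − 640,000) = 797,000 × 1,190,000 − 110,000 × 640,000 = 878,030,000,000, so EBIT = 878,030,000,000 ÷ 550,000 = 1,596,418.18.

$1,596,418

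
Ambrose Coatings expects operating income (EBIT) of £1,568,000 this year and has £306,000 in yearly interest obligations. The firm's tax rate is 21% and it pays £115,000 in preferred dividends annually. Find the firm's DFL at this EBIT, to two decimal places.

Interest = £306,000.00.
Preferred dividends grossed up pre-tax: £115,000 / (1 − 0.21) = £145,569.62.
DFL = EBIT ÷ [EBIT − I − D_p/(1−t)] = £1,568,000 ÷ [£1,568,000 − £306,000.00 − £145,569.62] = £1,568,000 ÷ £1,116,430.38 = 1.4045.

1.40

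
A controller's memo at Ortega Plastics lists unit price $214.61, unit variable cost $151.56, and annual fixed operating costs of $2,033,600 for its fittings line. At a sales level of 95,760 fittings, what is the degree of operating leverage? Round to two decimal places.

Contribution at this volume is 95,760 × $63.05 = $6,037,668.00.
Subtracting fixed costs: EBIT = $6,037,668.00 − $2,033,600 = $4,004,068.00.
DOL = contribution ÷ EBIT = $6,037,668.00 ÷ $4,004,068.00 = 1.5079.

1.51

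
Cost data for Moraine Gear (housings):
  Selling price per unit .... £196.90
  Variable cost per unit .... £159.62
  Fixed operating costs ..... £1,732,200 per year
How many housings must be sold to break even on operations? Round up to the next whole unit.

46,465 housings

Unit CM = price − variable cost = £196.90 − £159.62 = £37.28.
Units to break even: £1,732,200 ÷ £37.28 = 46,464.59, rounded up to 46,465.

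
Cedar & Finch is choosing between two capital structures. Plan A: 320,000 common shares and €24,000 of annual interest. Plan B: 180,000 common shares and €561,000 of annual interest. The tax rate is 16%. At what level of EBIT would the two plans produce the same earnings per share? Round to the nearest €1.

€1,251,429

Set EPS_A = EPS_B: (EBIT − €24,000)(1 − 0.16) ÷ 320,000 = (EBIT − €561,000)(1 − 0.16) ÷ 180,000.
Cancelling (1 − t) and cross-multiplying: 180,000·(EBIT − 24,000) = 320,000·(EBIT − 561,000).
EBIT × (320,000 − 180,000) = 561,000 × 320,000 − 24,000 × 180,000 = 175,200,000,000, so EBIT = 175,200,000,000 ÷ 140,000 = 1,251,428.57.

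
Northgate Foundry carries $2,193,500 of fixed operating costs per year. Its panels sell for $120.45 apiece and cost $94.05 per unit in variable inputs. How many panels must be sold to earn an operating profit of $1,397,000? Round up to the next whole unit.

Contribution margin per unit = $120.45 − $94.05 = $26.40.
Need Q such that Q × $26.40 − $2,193,500 = $1,397,000, i.e. Q = $3,590,500 / $26.40 = 136,003.79 → 136,004.

136,004 panels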